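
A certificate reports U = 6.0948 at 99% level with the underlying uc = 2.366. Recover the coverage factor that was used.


k = U / uc
k = 6.0948 / 2.366
k = 2.576

2.576


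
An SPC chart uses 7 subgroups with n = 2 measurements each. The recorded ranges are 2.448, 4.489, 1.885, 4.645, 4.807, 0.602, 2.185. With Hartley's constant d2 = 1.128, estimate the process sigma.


R_bar = (2.448 + 4.489 + 1.885 + 4.645 + 4.807 + 0.602 + 2.185) / 7
R_bar = 21.061 / 7 = 3.0087143
sigma_hat = R_bar / d2 = 3.0087143 / 1.128 = 2.6673

2.6673


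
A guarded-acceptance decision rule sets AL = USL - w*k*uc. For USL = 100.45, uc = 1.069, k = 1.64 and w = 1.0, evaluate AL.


U = k * uc = 1.64 * 1.069 = 1.75316
guard band g = w * U = 1.0 * 1.75316 = 1.75316
AL = USL - g = 100.45 - 1.75316
AL = 98.6968

98.6968


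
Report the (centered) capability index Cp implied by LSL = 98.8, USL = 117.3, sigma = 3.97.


Cp = (USL - LSL) / (6 * sigma)
= (117.3 - 98.8) / (6 * 3.97)
= 18.5000 / 23.8200
= 0.7767

0.7767


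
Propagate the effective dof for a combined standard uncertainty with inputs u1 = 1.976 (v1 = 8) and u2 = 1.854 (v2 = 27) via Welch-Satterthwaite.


uc = sqrt(u1^2 + u2^2) = sqrt(1.976^2 + 1.854^2) = 2.7095926
v_eff = uc^4 / (u1^4/v1 + u2^4/v2)
= 2.7095926^4 / (1.976^4/8 + 1.854^4/27)
= 53.903379 / 2.343312
v_eff = 23.0031

23.0031


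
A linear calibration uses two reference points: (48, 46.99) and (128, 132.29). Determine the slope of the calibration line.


slope = (y2 - y1) / (x2 - x1)
= (132.29 - 46.99) / (128 - 48)
= 85.3000 / 80
= 1.0662

1.0662


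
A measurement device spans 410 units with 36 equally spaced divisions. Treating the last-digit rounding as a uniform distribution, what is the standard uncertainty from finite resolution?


resolution = range / divisions
resolution = 410 / 36 = 11.388889
u_res = resolution / (2*sqrt(3))
u_res = 11.388889 / 3.4641016
u_res = 3.2877

3.2877


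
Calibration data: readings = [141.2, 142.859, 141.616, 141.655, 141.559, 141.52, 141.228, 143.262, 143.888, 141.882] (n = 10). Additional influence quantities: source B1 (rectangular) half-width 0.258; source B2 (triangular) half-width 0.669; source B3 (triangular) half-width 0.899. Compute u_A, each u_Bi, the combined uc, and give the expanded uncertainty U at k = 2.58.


mean = (141.2 + 142.859 + 141.616 + 141.655 + 141.559 + 141.52 + 141.228 + 143.262 + 143.888 + 141.882) / 10 = 142.0669
s = sqrt(sum((x - mean)^2)/(n-1)) = 0.9304469
u_A = s / sqrt(n) = 0.9304469 / sqrt(10) = 0.29423314
u_B1 = 0.258 / sqrt(3) = 0.14895637
u_B2 = 0.669 / sqrt(6) = 0.27311811
u_B3 = 0.899 / sqrt(6) = 0.36701521
uc = sqrt(0.29423314^2 + 0.14895637^2 + 0.27311811^2 + 0.36701521^2) = 0.56396348
U = k * uc = 2.58 * 0.56396348
U = 1.4550

1.4550


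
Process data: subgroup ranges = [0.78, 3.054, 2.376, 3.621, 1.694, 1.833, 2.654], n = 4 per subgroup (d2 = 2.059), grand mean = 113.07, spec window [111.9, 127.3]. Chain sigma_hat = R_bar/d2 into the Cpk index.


R_bar = (0.78 + 3.054 + 2.376 + 3.621 + 1.694 + 1.833 + 2.654) / 7 = 2.2874286
sigma = R_bar / d2 = 2.2874286 / 2.059 = 1.1109415
Cp = (USL - LSL)/(6*sigma) = (127.3 - 111.9)/(6*1.1109415) = 2.3104
Cpu = (127.3 - 113.07)/(3*1.1109415) = 4.2697
Cpl = (113.07 - 111.9)/(3*1.1109415) = 0.3511
Cpk = min(Cpu, Cpl) = 0.3511

0.3511


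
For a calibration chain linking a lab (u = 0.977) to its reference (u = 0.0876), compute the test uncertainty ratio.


TUR = u_lab / u_ref
= 0.977 / 0.0876
= 11.1530

11.1530


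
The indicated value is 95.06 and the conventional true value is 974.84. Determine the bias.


Systematic error = measured - true
= 95.06 - 974.84
= -879.7800

-879.7800


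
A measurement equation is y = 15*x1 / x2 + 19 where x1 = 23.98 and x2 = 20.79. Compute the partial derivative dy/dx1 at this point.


y = 15*x1 / x2 + 19
dy/dx1 = 15/x2
Evaluate at x2 = 20.79: c1 = 15 / 20.79
c1 = 0.7215

0.7215


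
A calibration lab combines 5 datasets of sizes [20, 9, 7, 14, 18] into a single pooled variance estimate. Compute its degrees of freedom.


nu = sum_i (n_i - 1)
nu = ((20 - 1) + (9 - 1) + (7 - 1) + (14 - 1) + (18 - 1))
nu = 19 + 8 + 6 + 13 + 17
nu = 63

63


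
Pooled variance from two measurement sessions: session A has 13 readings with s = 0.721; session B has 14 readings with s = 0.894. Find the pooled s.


s_p = sqrt(((n1-1)*s1^2 + (n2-1)*s2^2) / (n1+n2-2))
numerator = (13-1)*0.721^2 + (14-1)*0.894^2 = 6.238092 + 10.390068 = 16.62816
denominator = 13 + 14 - 2 = 25
s_p^2 = 16.62816 / 25 = 0.6651264
s_p = sqrt(0.6651264) = 0.8156

0.8156


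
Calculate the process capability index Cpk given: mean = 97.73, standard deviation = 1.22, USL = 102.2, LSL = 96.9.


Cpu = (USL - mean) / (3*sigma) = (102.2 - 97.73) / (3*1.22) = 1.2213
Cpl = (mean - LSL) / (3*sigma) = (97.73 - 96.9) / (3*1.22) = 0.2268
Cpk = min(Cpu, Cpl) = 0.2268

0.2268


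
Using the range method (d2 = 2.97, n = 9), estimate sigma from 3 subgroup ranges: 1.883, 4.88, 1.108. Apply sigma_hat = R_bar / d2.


R_bar = (1.883 + 4.88 + 1.108) / 3
R_bar = 7.871 / 3 = 2.6236667
sigma_hat = R_bar / d2 = 2.6236667 / 2.97 = 0.8834

0.8834


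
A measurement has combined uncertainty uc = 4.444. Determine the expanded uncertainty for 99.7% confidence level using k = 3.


U = k * uc
U = 3 * 4.444
U = 13.3320

13.3320


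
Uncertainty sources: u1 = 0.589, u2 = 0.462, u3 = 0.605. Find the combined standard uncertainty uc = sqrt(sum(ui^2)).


uc = sqrt(0.589^2 + 0.462^2 + 0.605^2)
uc = sqrt(0.92639)
uc = 0.9625

0.9625


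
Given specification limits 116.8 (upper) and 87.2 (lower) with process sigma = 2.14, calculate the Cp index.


Cp = (USL - LSL) / (6 * sigma)
= (116.8 - 87.2) / (6 * 2.14)
= 29.6000 / 12.8400
= 2.3053

2.3053


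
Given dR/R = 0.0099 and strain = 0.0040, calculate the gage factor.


GF = (dR/R) / epsilon
= 0.0099 / 0.0040
= 2.4750

2.4750


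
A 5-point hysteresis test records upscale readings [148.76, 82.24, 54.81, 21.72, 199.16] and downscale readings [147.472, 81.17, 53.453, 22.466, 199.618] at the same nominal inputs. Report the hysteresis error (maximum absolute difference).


|148.76 - 147.472| = 1.2880
|82.24 - 81.17| = 1.0700
|54.81 - 53.453| = 1.3570
|21.72 - 22.466| = 0.7460
|199.16 - 199.618| = 0.4580
hysteresis = max(diffs) = 1.3570

1.3570


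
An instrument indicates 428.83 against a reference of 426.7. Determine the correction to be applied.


Correction = standard - reading
= 426.7 - 428.83
= -2.1300

-2.1300


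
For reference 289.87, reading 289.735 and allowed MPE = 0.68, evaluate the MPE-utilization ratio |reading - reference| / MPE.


e = indication - reference = 289.735 - 289.87 = -0.1350
|e| = 0.1350
ratio = |e| / MPE = 0.1350 / 0.68
ratio = 0.1985

0.1985


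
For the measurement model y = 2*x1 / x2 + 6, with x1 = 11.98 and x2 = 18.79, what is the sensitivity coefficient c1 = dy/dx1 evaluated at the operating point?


y = 2*x1 / x2 + 6
dy/dx1 = 2/x2
Evaluate at x2 = 18.79: c1 = 2 / 18.79
c1 = 0.1064

0.1064


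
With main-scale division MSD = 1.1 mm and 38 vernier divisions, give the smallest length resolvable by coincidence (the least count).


LC = MSD / n_div
= 1.1 / 38
= 0.0289

0.0289


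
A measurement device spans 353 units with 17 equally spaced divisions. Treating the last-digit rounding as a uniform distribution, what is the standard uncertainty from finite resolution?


resolution = range / divisions
resolution = 353 / 17 = 20.764706
u_res = resolution / (2*sqrt(3))
u_res = 20.764706 / 3.4641016
u_res = 5.9943

5.9943


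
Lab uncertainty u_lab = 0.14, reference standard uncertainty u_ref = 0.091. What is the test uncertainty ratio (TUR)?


TUR = u_lab / u_ref
= 0.14 / 0.091
= 1.5385

1.5385


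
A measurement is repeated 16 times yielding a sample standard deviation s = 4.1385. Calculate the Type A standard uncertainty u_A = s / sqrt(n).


u_A = s / sqrt(n)
u_A = 4.1385 / sqrt(16)
u_A = 4.1385 / 4
u_A = 1.0346

1.0346


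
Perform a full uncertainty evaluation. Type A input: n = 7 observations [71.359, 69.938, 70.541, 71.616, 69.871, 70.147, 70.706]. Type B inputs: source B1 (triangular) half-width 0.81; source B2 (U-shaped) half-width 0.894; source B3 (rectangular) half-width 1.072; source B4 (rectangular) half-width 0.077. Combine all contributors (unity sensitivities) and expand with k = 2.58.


mean = (71.359 + 69.938 + 70.541 + 71.616 + 69.871 + 70.147 + 70.706) / 7 = 70.59685714
s = sqrt(sum((x - mean)^2)/(n-1)) = 0.68287125
u_A = s / sqrt(n) = 0.68287125 / sqrt(7) = 0.25810107
u_B1 = 0.81 / sqrt(6) = 0.33068112
u_B2 = 0.894 / sqrt(2) = 0.63215346
u_B3 = 1.072 / sqrt(3) = 0.61891949
u_B4 = 0.077 / sqrt(3) = 0.044455971
uc = sqrt(0.25810107^2 + 0.33068112^2 + 0.63215346^2 + 0.61891949^2 + 0.044455971^2) = 0.98011317
U = k * uc = 2.58 * 0.98011317
U = 2.5287

2.5287


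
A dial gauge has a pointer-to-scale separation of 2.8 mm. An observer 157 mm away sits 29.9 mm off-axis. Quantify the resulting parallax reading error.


error = h * offset / d
= 2.8 * 29.9 / 157
= 0.5332

0.5332


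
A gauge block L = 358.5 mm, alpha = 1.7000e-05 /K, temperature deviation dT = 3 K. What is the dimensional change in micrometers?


dL = L * alpha * dT
= 358.5 * 1.7000e-05 * 3
= 0.0182835 mm
dL_um = 0.0182835 * 1000 = 18.2835 um

18.2835


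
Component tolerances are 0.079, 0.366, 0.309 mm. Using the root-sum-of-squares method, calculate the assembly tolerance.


RSS = sqrt(0.079^2 + 0.366^2 + 0.309^2)
= sqrt(0.235678)
= 0.4855

0.4855


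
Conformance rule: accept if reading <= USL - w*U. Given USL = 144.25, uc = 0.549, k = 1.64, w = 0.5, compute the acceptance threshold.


U = k * uc = 1.64 * 0.549 = 0.90036
guard band g = w * U = 0.5 * 0.90036 = 0.45018
AL = USL - g = 144.25 - 0.45018
AL = 143.7998

143.7998


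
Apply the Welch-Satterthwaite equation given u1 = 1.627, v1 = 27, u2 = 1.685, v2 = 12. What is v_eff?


uc = sqrt(u1^2 + u2^2) = sqrt(1.627^2 + 1.685^2) = 2.3422967
v_eff = uc^4 / (u1^4/v1 + u2^4/v2)
= 2.3422967^4 / (1.627^4/27 + 1.685^4/12)
= 30.100078 / 0.93129588
v_eff = 32.3206

32.3206


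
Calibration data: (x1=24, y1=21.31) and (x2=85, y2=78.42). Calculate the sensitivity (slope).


slope = (y2 - y1) / (x2 - x1)
= (78.42 - 21.31) / (85 - 24)
= 57.1100 / 61
= 0.9362

0.9362


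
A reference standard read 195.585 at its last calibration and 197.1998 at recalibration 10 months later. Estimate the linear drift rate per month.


rate = (v2 - v1) / months
= (197.1998 - 195.585) / 10
= 1.6148 / 10
= 0.1615

0.1615


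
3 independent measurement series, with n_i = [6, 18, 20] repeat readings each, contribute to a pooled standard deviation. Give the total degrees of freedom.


nu = sum_i (n_i - 1)
nu = ((6 - 1) + (18 - 1) + (20 - 1))
nu = 5 + 17 + 19
nu = 41

41


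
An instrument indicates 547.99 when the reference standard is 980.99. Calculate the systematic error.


Systematic error = measured - true
= 547.99 - 980.99
= -433.0000

-433.0000


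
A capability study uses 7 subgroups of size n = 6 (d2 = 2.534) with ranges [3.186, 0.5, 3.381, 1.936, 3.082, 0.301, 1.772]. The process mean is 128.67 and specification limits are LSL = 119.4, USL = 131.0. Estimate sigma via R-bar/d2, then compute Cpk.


R_bar = (3.186 + 0.5 + 3.381 + 1.936 + 3.082 + 0.301 + 1.772) / 7 = 2.0225714
sigma = R_bar / d2 = 2.0225714 / 2.534 = 0.7981734
Cp = (USL - LSL)/(6*sigma) = (131.0 - 119.4)/(6*0.7981734) = 2.4222
Cpu = (131.0 - 128.67)/(3*0.7981734) = 0.9731
Cpl = (128.67 - 119.4)/(3*0.7981734) = 3.8713
Cpk = min(Cpu, Cpl) = 0.9731

0.9731


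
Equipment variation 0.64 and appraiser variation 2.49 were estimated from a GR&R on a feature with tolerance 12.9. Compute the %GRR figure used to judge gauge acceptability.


GRR = sqrt(EV^2 + AV^2) = sqrt(0.64^2 + 2.49^2) = 2.5709337
%GRR = GRR / tol * 100 = 2.5709337 / 12.9 * 100
%GRR = 19.9297

19.9297


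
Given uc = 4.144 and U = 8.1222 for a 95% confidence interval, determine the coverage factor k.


k = U / uc
k = 8.1222 / 4.144
k = 1.96

1.96


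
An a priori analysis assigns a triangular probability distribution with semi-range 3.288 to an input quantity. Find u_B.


u_B = half_width / sqrt(6)
u_B = 3.288 / 2.4494897
u_B = 1.3423

1.3423


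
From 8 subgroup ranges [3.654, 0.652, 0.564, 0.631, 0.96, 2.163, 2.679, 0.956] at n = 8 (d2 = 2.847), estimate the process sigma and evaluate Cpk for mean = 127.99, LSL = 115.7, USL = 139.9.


R_bar = (3.654 + 0.652 + 0.564 + 0.631 + 0.96 + 2.163 + 2.679 + 0.956) / 8 = 1.532375
sigma = R_bar / d2 = 1.532375 / 2.847 = 0.53824201
Cp = (USL - LSL)/(6*sigma) = (139.9 - 115.7)/(6*0.53824201) = 7.4935
Cpu = (139.9 - 127.99)/(3*0.53824201) = 7.3759
Cpl = (127.99 - 115.7)/(3*0.53824201) = 7.6112
Cpk = min(Cpu, Cpl) = 7.3759

7.3759


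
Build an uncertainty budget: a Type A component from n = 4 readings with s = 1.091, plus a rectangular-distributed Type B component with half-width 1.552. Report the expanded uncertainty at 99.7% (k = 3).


u_A = s / sqrt(n) = 1.091 / sqrt(4) = 0.5455
u_B = half_width / sqrt(3) = 1.552 / sqrt(3) = 0.89604762
uc = sqrt(u_A^2 + u_B^2) = sqrt(0.5455^2 + 0.89604762^2) = 1.0490336
U = k * uc = 3 * 1.0490336
U = 3.1471

3.1471


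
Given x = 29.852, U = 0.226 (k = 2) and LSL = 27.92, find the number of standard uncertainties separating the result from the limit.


u = U / k = 0.226 / 2 = 0.113
margin = |LSL - x| = |27.92 - 29.852| = 1.932
z = margin / u = 1.932 / 0.113
z = 17.0973

17.0973


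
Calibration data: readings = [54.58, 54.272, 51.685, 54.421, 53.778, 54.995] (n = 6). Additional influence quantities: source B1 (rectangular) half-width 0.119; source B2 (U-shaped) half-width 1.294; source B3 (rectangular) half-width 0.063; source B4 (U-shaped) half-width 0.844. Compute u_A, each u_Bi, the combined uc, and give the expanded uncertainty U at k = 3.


mean = (54.58 + 54.272 + 51.685 + 54.421 + 53.778 + 54.995) / 6 = 53.95516667
s = sqrt(sum((x - mean)^2)/(n-1)) = 1.1810249
u_A = s / sqrt(n) = 1.1810249 / sqrt(6) = 0.4821514
u_B1 = 0.119 / sqrt(3) = 0.068704682
u_B2 = 1.294 / sqrt(2) = 0.91499617
u_B3 = 0.063 / sqrt(3) = 0.036373067
u_B4 = 0.844 / sqrt(2) = 0.59679812
uc = sqrt(0.4821514^2 + 0.068704682^2 + 0.91499617^2 + 0.036373067^2 + 0.59679812^2) = 1.1966199
U = k * uc = 3 * 1.1966199
U = 3.5899

3.5899


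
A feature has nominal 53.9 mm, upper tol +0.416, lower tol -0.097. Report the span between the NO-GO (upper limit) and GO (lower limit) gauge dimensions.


GO = nominal - lower_tol (smallest hole = maximum material condition)
GO = 53.9 - 0.097 = 53.803
NO-GO = nominal + upper_tol (largest hole = least material condition)
NO-GO = 53.9 + 0.416 = 54.316
spread = NO-GO - GO = 54.316 - 53.803 = 0.5130

0.5130


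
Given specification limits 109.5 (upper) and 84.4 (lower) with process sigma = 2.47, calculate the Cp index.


Cp = (USL - LSL) / (6 * sigma)
= (109.5 - 84.4) / (6 * 2.47)
= 25.1000 / 14.8200
= 1.6937

1.6937


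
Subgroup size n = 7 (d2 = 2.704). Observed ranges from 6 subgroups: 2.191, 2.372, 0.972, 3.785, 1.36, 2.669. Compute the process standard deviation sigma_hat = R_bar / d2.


R_bar = (2.191 + 2.372 + 0.972 + 3.785 + 1.36 + 2.669) / 6
R_bar = 13.349 / 6 = 2.2248333
sigma_hat = R_bar / d2 = 2.2248333 / 2.704 = 0.8228

0.8228


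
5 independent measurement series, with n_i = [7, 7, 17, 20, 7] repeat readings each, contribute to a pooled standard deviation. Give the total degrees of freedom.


nu = sum_i (n_i - 1)
nu = ((7 - 1) + (7 - 1) + (17 - 1) + (20 - 1) + (7 - 1))
nu = 6 + 6 + 16 + 19 + 6
nu = 53

53


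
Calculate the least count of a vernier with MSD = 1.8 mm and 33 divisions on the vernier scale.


LC = MSD / n_div
= 1.8 / 33
= 0.0545

0.0545


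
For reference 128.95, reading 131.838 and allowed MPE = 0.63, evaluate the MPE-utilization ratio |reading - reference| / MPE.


e = indication - reference = 131.838 - 128.95 = 2.8880
|e| = 2.8880
ratio = |e| / MPE = 2.8880 / 0.63
ratio = 4.5841

4.5841


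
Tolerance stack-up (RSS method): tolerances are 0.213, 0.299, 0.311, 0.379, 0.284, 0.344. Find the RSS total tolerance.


RSS = sqrt(0.213^2 + 0.299^2 + 0.311^2 + 0.379^2 + 0.284^2 + 0.344^2)
= sqrt(0.574124)
= 0.7577

0.7577


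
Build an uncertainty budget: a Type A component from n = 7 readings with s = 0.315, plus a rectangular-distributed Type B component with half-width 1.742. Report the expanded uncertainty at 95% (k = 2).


u_A = s / sqrt(n) = 0.315 / sqrt(7) = 0.11905881
u_B = half_width / sqrt(3) = 1.742 / sqrt(3) = 1.0057442
uc = sqrt(u_A^2 + u_B^2) = sqrt(0.11905881^2 + 1.0057442^2) = 1.0127667
U = k * uc = 2 * 1.0127667
U = 2.0255

2.0255


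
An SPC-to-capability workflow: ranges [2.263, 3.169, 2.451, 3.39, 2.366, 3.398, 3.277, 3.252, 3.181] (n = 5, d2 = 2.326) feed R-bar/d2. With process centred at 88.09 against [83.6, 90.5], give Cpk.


R_bar = (2.263 + 3.169 + 2.451 + 3.39 + 2.366 + 3.398 + 3.277 + 3.252 + 3.181) / 9 = 2.9718889
sigma = R_bar / d2 = 2.9718889 / 2.326 = 1.2776822
Cp = (USL - LSL)/(6*sigma) = (90.5 - 83.6)/(6*1.2776822) = 0.9001
Cpu = (90.5 - 88.09)/(3*1.2776822) = 0.6287
Cpl = (88.09 - 83.6)/(3*1.2776822) = 1.1714
Cpk = min(Cpu, Cpl) = 0.6287

0.6287


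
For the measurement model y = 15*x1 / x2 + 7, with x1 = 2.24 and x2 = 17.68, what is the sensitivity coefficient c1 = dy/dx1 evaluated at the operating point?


y = 15*x1 / x2 + 7
dy/dx1 = 15/x2
Evaluate at x2 = 17.68: c1 = 15 / 17.68
c1 = 0.8484

0.8484


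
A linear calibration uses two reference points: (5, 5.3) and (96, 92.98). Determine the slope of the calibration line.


slope = (y2 - y1) / (x2 - x1)
= (92.98 - 5.3) / (96 - 5)
= 87.6800 / 91
= 0.9635

0.9635


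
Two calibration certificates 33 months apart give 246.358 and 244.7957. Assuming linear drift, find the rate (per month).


rate = (v2 - v1) / months
= (244.7957 - 246.358) / 33
= -1.5623 / 33
= -0.0473

-0.0473


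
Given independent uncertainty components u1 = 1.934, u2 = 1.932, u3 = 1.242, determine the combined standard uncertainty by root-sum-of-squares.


uc = sqrt(1.934^2 + 1.932^2 + 1.242^2)
uc = sqrt(9.015544)
uc = 3.0026

3.0026


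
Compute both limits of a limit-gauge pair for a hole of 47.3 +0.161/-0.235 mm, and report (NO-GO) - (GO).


GO = nominal - lower_tol (smallest hole = maximum material condition)
GO = 47.3 - 0.235 = 47.065
NO-GO = nominal + upper_tol (largest hole = least material condition)
NO-GO = 47.3 + 0.161 = 47.461
spread = NO-GO - GO = 47.461 - 47.065 = 0.3960

0.3960


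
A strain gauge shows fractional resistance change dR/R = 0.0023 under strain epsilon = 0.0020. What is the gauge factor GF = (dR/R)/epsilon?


GF = (dR/R) / epsilon
= 0.0023 / 0.0020
= 1.1500

1.1500


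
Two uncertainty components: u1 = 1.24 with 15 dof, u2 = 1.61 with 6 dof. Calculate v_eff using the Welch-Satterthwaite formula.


uc = sqrt(u1^2 + u2^2) = sqrt(1.24^2 + 1.61^2) = 2.0321663
v_eff = uc^4 / (u1^4/v1 + u2^4/v2)
= 2.0321663^4 / (1.24^4/15 + 1.61^4/6)
= 17.054421 / 1.2774447
v_eff = 13.3504

13.3504


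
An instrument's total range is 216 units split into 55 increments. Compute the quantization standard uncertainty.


resolution = range / divisions
resolution = 216 / 55 = 3.9272727
u_res = resolution / (2*sqrt(3))
u_res = 3.9272727 / 3.4641016
u_res = 1.1337

1.1337


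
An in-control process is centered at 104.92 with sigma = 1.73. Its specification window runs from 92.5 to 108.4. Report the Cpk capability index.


Cpu = (USL - mean) / (3*sigma) = (108.4 - 104.92) / (3*1.73) = 0.6705
Cpl = (mean - LSL) / (3*sigma) = (104.92 - 92.5) / (3*1.73) = 2.3931
Cpk = min(Cpu, Cpl) = 0.6705

0.6705


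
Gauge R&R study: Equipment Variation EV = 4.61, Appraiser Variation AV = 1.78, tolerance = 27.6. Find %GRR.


GRR = sqrt(EV^2 + AV^2) = sqrt(4.61^2 + 1.78^2) = 4.9417102
%GRR = GRR / tol * 100 = 4.9417102 / 27.6 * 100
%GRR = 17.9047

17.9047


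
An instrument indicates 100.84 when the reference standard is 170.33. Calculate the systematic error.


Systematic error = measured - true
= 100.84 - 170.33
= -69.4900

-69.4900


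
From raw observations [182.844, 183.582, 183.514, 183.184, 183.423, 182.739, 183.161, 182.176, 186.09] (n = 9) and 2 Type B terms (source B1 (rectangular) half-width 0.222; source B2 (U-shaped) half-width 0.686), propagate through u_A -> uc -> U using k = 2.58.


mean = (182.844 + 183.582 + 183.514 + 183.184 + 183.423 + 182.739 + 183.161 + 182.176 + 186.09) / 9 = 183.4125556
s = sqrt(sum((x - mean)^2)/(n-1)) = 1.0971178
u_A = s / sqrt(n) = 1.0971178 / sqrt(9) = 0.36570593
u_B1 = 0.222 / sqrt(3) = 0.12817176
u_B2 = 0.686 / sqrt(2) = 0.48507525
uc = sqrt(0.36570593^2 + 0.12817176^2 + 0.48507525^2) = 0.62085975
U = k * uc = 2.58 * 0.62085975
U = 1.6018

1.6018


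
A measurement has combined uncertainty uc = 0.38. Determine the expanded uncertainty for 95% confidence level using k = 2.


U = k * uc
U = 2 * 0.38
U = 0.7600

0.7600


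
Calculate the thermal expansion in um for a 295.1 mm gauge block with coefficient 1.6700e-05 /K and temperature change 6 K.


dL = L * alpha * dT
= 295.1 * 1.6700e-05 * 6
= 0.0295690 mm
dL_um = 0.0295690 * 1000 = 29.5690 um

29.5690


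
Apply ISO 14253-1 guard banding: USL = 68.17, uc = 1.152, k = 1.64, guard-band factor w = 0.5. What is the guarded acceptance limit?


U = k * uc = 1.64 * 1.152 = 1.88928
guard band g = w * U = 0.5 * 1.88928 = 0.94464
AL = USL - g = 68.17 - 0.94464
AL = 67.2254

67.2254


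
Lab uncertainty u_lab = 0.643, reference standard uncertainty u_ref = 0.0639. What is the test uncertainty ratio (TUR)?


TUR = u_lab / u_ref
= 0.643 / 0.0639
= 10.0626

10.0626


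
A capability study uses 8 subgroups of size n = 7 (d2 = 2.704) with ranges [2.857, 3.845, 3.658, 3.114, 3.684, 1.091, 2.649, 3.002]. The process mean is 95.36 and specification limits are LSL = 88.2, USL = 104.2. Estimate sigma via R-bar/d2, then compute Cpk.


R_bar = (2.857 + 3.845 + 3.658 + 3.114 + 3.684 + 1.091 + 2.649 + 3.002) / 8 = 2.9875
sigma = R_bar / d2 = 2.9875 / 2.704 = 1.1048447
Cp = (USL - LSL)/(6*sigma) = (104.2 - 88.2)/(6*1.1048447) = 2.4136
Cpu = (104.2 - 95.36)/(3*1.1048447) = 2.6670
Cpl = (95.36 - 88.2)/(3*1.1048447) = 2.1602
Cpk = min(Cpu, Cpl) = 2.1602

2.1602


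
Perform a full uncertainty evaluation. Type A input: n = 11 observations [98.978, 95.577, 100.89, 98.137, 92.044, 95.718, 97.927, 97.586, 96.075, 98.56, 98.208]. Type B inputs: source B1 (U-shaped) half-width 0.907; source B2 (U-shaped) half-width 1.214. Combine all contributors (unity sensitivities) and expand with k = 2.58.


mean = (98.978 + 95.577 + 100.89 + 98.137 + 92.044 + 95.718 + 97.927 + 97.586 + 96.075 + 98.56 + 98.208) / 11 = 97.24545455
s = sqrt(sum((x - mean)^2)/(n-1)) = 2.3206945
u_A = s / sqrt(n) = 2.3206945 / sqrt(11) = 0.69971572
u_B1 = 0.907 / sqrt(2) = 0.64134585
u_B2 = 1.214 / sqrt(2) = 0.85842763
uc = sqrt(0.69971572^2 + 0.64134585^2 + 0.85842763^2) = 1.2797752
U = k * uc = 2.58 * 1.2797752
U = 3.3018

3.3018


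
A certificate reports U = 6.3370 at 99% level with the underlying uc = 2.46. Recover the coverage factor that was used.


k = U / uc
k = 6.3370 / 2.46
k = 2.576

2.576


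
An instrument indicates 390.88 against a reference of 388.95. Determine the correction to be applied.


Correction = standard - reading
= 388.95 - 390.88
= -1.9300

-1.9300


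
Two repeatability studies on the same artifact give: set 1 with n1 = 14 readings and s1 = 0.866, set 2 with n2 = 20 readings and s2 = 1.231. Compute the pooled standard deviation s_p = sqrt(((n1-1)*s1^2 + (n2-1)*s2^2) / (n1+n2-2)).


s_p = sqrt(((n1-1)*s1^2 + (n2-1)*s2^2) / (n1+n2-2))
numerator = (14-1)*0.866^2 + (20-1)*1.231^2 = 9.749428 + 28.791859 = 38.541287
denominator = 14 + 20 - 2 = 32
s_p^2 = 38.541287 / 32 = 1.2044152
s_p = sqrt(1.2044152) = 1.0975

1.0975


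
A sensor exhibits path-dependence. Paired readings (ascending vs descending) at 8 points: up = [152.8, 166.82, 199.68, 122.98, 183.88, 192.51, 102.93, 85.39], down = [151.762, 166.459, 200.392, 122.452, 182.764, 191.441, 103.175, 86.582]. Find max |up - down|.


|152.8 - 151.762| = 1.0380
|166.82 - 166.459| = 0.3610
|199.68 - 200.392| = 0.7120
|122.98 - 122.452| = 0.5280
|183.88 - 182.764| = 1.1160
|192.51 - 191.441| = 1.0690
|102.93 - 103.175| = 0.2450
|85.39 - 86.582| = 1.1920
hysteresis = max(diffs) = 1.1920

1.1920


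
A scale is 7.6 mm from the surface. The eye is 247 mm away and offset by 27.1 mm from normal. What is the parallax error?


error = h * offset / d
= 7.6 * 27.1 / 247
= 0.8338

0.8338


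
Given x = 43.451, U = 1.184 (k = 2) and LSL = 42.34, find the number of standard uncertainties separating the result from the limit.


u = U / k = 1.184 / 2 = 0.592
margin = |LSL - x| = |42.34 - 43.451| = 1.111
z = margin / u = 1.111 / 0.592
z = 1.8767

1.8767


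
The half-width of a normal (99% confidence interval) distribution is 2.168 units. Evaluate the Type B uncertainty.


u_B = half_width / 2.576
u_B = 2.168 / 2.576
u_B = 0.8416

0.8416


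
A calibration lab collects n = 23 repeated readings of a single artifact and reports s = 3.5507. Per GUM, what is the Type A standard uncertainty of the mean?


u_A = s / sqrt(n)
u_A = 3.5507 / sqrt(23)
u_A = 3.5507 / 4.7958315
u_A = 0.7404

0.7404


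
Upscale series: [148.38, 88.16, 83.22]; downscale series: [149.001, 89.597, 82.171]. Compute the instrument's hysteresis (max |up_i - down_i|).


|148.38 - 149.001| = 0.6210
|88.16 - 89.597| = 1.4370
|83.22 - 82.171| = 1.0490
hysteresis = max(diffs) = 1.4370

1.4370


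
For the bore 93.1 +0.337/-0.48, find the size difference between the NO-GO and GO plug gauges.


GO = nominal - lower_tol (smallest hole = maximum material condition)
GO = 93.1 - 0.48 = 92.62
NO-GO = nominal + upper_tol (largest hole = least material condition)
NO-GO = 93.1 + 0.337 = 93.437
spread = NO-GO - GO = 93.437 - 92.62 = 0.8170

0.8170


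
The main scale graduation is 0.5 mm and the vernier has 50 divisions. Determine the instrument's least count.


LC = MSD / n_div
= 0.5 / 50
= 0.0100

0.0100


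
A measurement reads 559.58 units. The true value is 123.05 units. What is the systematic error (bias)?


Systematic error = measured - true
= 559.58 - 123.05
= 436.5300

436.5300


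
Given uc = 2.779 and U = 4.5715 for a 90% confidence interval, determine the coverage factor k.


k = U / uc
k = 4.5715 / 2.779
k = 1.645

1.645


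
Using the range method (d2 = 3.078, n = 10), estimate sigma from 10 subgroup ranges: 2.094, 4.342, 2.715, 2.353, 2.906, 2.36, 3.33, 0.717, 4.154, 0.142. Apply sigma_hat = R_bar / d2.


R_bar = (2.094 + 4.342 + 2.715 + 2.353 + 2.906 + 2.36 + 3.33 + 0.717 + 4.154 + 0.142) / 10
R_bar = 25.113 / 10 = 2.5113
sigma_hat = R_bar / d2 = 2.5113 / 3.078 = 0.8159

0.8159


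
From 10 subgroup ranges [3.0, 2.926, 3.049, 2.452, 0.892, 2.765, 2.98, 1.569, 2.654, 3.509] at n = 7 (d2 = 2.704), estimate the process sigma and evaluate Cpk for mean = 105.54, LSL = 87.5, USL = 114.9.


R_bar = (3.0 + 2.926 + 3.049 + 2.452 + 0.892 + 2.765 + 2.98 + 1.569 + 2.654 + 3.509) / 10 = 2.5796
sigma = R_bar / d2 = 2.5796 / 2.704 = 0.95399408
Cp = (USL - LSL)/(6*sigma) = (114.9 - 87.5)/(6*0.95399408) = 4.7869
Cpu = (114.9 - 105.54)/(3*0.95399408) = 3.2705
Cpl = (105.54 - 87.5)/(3*0.95399408) = 6.3033
Cpk = min(Cpu, Cpl) = 3.2705

3.2705


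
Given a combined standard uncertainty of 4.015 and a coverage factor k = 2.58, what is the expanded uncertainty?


U = k * uc
U = 2.58 * 4.015
U = 10.3587

10.3587


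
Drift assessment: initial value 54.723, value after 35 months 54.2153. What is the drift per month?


rate = (v2 - v1) / months
= (54.2153 - 54.723) / 35
= -0.5077 / 35
= -0.0145

-0.0145


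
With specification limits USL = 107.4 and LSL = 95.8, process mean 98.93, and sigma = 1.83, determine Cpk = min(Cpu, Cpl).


Cpu = (USL - mean) / (3*sigma) = (107.4 - 98.93) / (3*1.83) = 1.5428
Cpl = (mean - LSL) / (3*sigma) = (98.93 - 95.8) / (3*1.83) = 0.5701
Cpk = min(Cpu, Cpl) = 0.5701

0.5701


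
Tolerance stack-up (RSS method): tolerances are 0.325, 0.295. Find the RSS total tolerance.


RSS = sqrt(0.325^2 + 0.295^2)
= sqrt(0.19265)
= 0.4389

0.4389


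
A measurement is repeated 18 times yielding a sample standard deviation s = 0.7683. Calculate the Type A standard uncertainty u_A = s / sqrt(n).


u_A = s / sqrt(n)
u_A = 0.7683 / sqrt(18)
u_A = 0.7683 / 4.2426407
u_A = 0.1811

0.1811


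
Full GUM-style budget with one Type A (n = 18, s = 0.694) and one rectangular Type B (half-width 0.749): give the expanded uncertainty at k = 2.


u_A = s / sqrt(n) = 0.694 / sqrt(18) = 0.16357737
u_B = half_width / sqrt(3) = 0.749 / sqrt(3) = 0.43243535
uc = sqrt(u_A^2 + u_B^2) = sqrt(0.16357737^2 + 0.43243535^2) = 0.46233958
U = k * uc = 2 * 0.46233958
U = 0.9247

0.9247


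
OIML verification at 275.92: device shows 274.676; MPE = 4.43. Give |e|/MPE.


e = indication - reference = 274.676 - 275.92 = -1.2440
|e| = 1.2440
ratio = |e| / MPE = 1.2440 / 4.43
ratio = 0.2808

0.2808


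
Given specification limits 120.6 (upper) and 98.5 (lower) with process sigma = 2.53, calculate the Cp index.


Cp = (USL - LSL) / (6 * sigma)
= (120.6 - 98.5) / (6 * 2.53)
= 22.1000 / 15.1800
= 1.4559

1.4559


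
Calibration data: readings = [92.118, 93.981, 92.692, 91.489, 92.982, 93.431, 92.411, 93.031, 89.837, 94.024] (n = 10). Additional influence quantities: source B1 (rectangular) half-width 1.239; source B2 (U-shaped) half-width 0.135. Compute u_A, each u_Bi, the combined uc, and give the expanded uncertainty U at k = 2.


mean = (92.118 + 93.981 + 92.692 + 91.489 + 92.982 + 93.431 + 92.411 + 93.031 + 89.837 + 94.024) / 10 = 92.5996
s = sqrt(sum((x - mean)^2)/(n-1)) = 1.2517623
u_A = s / sqrt(n) = 1.2517623 / sqrt(10) = 0.395842
u_B1 = 1.239 / sqrt(3) = 0.71533698
u_B2 = 0.135 / sqrt(2) = 0.095459415
uc = sqrt(0.395842^2 + 0.71533698^2 + 0.095459415^2) = 0.82311019
U = k * uc = 2 * 0.82311019
U = 1.6462

1.6462


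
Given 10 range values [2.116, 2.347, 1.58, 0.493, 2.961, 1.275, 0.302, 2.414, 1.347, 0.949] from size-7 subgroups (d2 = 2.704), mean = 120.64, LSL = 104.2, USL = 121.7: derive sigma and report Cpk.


R_bar = (2.116 + 2.347 + 1.58 + 0.493 + 2.961 + 1.275 + 0.302 + 2.414 + 1.347 + 0.949) / 10 = 1.5784
sigma = R_bar / d2 = 1.5784 / 2.704 = 0.58372781
Cp = (USL - LSL)/(6*sigma) = (121.7 - 104.2)/(6*0.58372781) = 4.9966
Cpu = (121.7 - 120.64)/(3*0.58372781) = 0.6053
Cpl = (120.64 - 104.2)/(3*0.58372781) = 9.3879
Cpk = min(Cpu, Cpl) = 0.6053

0.6053


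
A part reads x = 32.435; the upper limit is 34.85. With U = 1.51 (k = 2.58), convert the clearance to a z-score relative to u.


u = U / k = 1.51 / 2.58 = 0.58527132
margin = |USL - x| = |34.85 - 32.435| = 2.415
z = margin / u = 2.415 / 0.58527132
z = 4.1263

4.1263


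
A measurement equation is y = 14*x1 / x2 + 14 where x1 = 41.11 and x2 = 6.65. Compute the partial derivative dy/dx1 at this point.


y = 14*x1 / x2 + 14
dy/dx1 = 14/x2
Evaluate at x2 = 6.65: c1 = 14 / 6.65
c1 = 2.1053

2.1053


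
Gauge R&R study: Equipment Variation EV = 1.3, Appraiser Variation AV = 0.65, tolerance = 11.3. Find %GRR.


GRR = sqrt(EV^2 + AV^2) = sqrt(1.3^2 + 0.65^2) = 1.4534442
%GRR = GRR / tol * 100 = 1.4534442 / 11.3 * 100
%GRR = 12.8623

12.8623


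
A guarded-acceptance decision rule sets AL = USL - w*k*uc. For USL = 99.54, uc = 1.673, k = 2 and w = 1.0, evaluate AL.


U = k * uc = 2 * 1.673 = 3.346
guard band g = w * U = 1.0 * 3.346 = 3.346
AL = USL - g = 99.54 - 3.346
AL = 96.1940

96.1940


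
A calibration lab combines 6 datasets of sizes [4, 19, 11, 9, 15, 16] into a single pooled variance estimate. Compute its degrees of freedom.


nu = sum_i (n_i - 1)
nu = ((4 - 1) + (19 - 1) + (11 - 1) + (9 - 1) + (15 - 1) + (16 - 1))
nu = 3 + 18 + 10 + 8 + 14 + 15
nu = 68

68


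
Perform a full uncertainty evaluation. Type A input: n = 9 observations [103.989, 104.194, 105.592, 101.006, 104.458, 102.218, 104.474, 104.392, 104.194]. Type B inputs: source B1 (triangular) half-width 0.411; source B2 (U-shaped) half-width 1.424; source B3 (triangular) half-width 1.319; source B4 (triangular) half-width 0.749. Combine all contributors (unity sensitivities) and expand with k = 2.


mean = (103.989 + 104.194 + 105.592 + 101.006 + 104.458 + 102.218 + 104.474 + 104.392 + 104.194) / 9 = 103.8352222
s = sqrt(sum((x - mean)^2)/(n-1)) = 1.3735518
u_A = s / sqrt(n) = 1.3735518 / sqrt(9) = 0.4578506
u_B1 = 0.411 / sqrt(6) = 0.16779005
u_B2 = 1.424 / sqrt(2) = 1.0069201
u_B3 = 1.319 / sqrt(6) = 0.5384795
u_B4 = 0.749 / sqrt(6) = 0.30577797
uc = sqrt(0.4578506^2 + 0.16779005^2 + 1.0069201^2 + 0.5384795^2 + 0.30577797^2) = 1.2787217
U = k * uc = 2 * 1.2787217
U = 2.5574

2.5574


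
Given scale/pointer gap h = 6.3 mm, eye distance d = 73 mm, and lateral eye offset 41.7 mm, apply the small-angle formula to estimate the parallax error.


error = h * offset / d
= 6.3 * 41.7 / 73
= 3.5988

3.5988


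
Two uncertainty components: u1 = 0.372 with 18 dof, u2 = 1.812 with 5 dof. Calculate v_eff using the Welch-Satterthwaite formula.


uc = sqrt(u1^2 + u2^2) = sqrt(0.372^2 + 1.812^2) = 1.8497913
v_eff = uc^4 / (u1^4/v1 + u2^4/v2)
= 1.8497913^4 / (0.372^4/18 + 1.812^4/5)
= 11.708222 / 2.1571335
v_eff = 5.4277

5.4277


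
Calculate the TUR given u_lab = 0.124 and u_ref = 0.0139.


TUR = u_lab / u_ref
= 0.124 / 0.0139
= 8.9209

8.9209


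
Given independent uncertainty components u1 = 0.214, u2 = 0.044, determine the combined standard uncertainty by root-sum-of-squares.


uc = sqrt(0.214^2 + 0.044^2)
uc = sqrt(0.047732)
uc = 0.2185

0.2185


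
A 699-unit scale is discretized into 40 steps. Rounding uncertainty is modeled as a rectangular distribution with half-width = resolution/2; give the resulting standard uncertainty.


resolution = range / divisions
resolution = 699 / 40 = 17.475
u_res = resolution / (2*sqrt(3))
u_res = 17.475 / 3.4641016
u_res = 5.0446

5.0446


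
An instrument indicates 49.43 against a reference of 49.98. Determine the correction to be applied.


Correction = standard - reading
= 49.98 - 49.43
= 0.5500

0.5500


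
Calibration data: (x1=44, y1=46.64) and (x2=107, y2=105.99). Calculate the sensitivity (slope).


slope = (y2 - y1) / (x2 - x1)
= (105.99 - 46.64) / (107 - 44)
= 59.3500 / 63
= 0.9421

0.9421


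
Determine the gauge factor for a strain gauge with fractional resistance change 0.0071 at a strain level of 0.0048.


GF = (dR/R) / epsilon
= 0.0071 / 0.0048
= 1.4792

1.4792


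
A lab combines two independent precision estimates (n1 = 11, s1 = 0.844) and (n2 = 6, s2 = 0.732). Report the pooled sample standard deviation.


s_p = sqrt(((n1-1)*s1^2 + (n2-1)*s2^2) / (n1+n2-2))
numerator = (11-1)*0.844^2 + (6-1)*0.732^2 = 7.12336 + 2.67912 = 9.80248
denominator = 11 + 6 - 2 = 15
s_p^2 = 9.80248 / 15 = 0.65349867
s_p = sqrt(0.65349867) = 0.8084

0.8084


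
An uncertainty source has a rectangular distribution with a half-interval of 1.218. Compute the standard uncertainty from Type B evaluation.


u_B = half_width / sqrt(3)
u_B = 1.218 / 1.7320508
u_B = 0.7032

0.7032


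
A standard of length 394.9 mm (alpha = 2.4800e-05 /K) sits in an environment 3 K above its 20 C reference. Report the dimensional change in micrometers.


dL = L * alpha * dT
= 394.9 * 2.4800e-05 * 3
= 0.0293806 mm
dL_um = 0.0293806 * 1000 = 29.3806 um

29.3806


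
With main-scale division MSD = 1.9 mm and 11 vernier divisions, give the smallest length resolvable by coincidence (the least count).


LC = MSD / n_div
= 1.9 / 11
= 0.1727

0.1727


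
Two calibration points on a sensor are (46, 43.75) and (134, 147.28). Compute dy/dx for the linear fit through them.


slope = (y2 - y1) / (x2 - x1)
= (147.28 - 43.75) / (134 - 46)
= 103.5300 / 88
= 1.1765

1.1765


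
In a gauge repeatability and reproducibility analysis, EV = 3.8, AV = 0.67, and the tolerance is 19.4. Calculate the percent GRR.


GRR = sqrt(EV^2 + AV^2) = sqrt(3.8^2 + 0.67^2) = 3.8586137
%GRR = GRR / tol * 100 = 3.8586137 / 19.4 * 100
%GRR = 19.8898

19.8898


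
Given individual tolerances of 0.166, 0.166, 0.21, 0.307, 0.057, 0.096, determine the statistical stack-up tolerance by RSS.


RSS = sqrt(0.166^2 + 0.166^2 + 0.21^2 + 0.307^2 + 0.057^2 + 0.096^2)
= sqrt(0.205926)
= 0.4538

0.4538


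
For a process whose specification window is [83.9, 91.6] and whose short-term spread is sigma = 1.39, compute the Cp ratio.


Cp = (USL - LSL) / (6 * sigma)
= (91.6 - 83.9) / (6 * 1.39)
= 7.7000 / 8.3400
= 0.9233

0.9233


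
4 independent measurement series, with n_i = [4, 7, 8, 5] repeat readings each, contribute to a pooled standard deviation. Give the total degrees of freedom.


nu = sum_i (n_i - 1)
nu = ((4 - 1) + (7 - 1) + (8 - 1) + (5 - 1))
nu = 3 + 6 + 7 + 4
nu = 20

20


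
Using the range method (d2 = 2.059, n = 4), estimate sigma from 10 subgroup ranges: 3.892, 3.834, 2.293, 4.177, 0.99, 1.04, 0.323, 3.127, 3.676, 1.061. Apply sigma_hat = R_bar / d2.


R_bar = (3.892 + 3.834 + 2.293 + 4.177 + 0.99 + 1.04 + 0.323 + 3.127 + 3.676 + 1.061) / 10
R_bar = 24.413 / 10 = 2.4413
sigma_hat = R_bar / d2 = 2.4413 / 2.059 = 1.1857

1.1857


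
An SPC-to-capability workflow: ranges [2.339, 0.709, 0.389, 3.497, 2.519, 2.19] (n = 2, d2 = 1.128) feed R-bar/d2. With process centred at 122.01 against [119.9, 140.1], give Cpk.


R_bar = (2.339 + 0.709 + 0.389 + 3.497 + 2.519 + 2.19) / 6 = 1.9405
sigma = R_bar / d2 = 1.9405 / 1.128 = 1.7203014
Cp = (USL - LSL)/(6*sigma) = (140.1 - 119.9)/(6*1.7203014) = 1.9570
Cpu = (140.1 - 122.01)/(3*1.7203014) = 3.5052
Cpl = (122.01 - 119.9)/(3*1.7203014) = 0.4088
Cpk = min(Cpu, Cpl) = 0.4088

0.4088


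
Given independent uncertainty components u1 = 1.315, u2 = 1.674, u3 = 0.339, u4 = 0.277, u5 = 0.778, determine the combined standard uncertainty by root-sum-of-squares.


uc = sqrt(1.315^2 + 1.674^2 + 0.339^2 + 0.277^2 + 0.778^2)
uc = sqrt(5.328435)
uc = 2.3083

2.3083


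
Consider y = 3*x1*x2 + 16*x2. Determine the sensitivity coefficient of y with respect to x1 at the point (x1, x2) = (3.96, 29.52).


y = 3*x1*x2 + 16*x2
dy/dx1 = 3*x2
Evaluate at x2 = 29.52: c1 = 3 * 29.52
c1 = 88.5600

88.5600


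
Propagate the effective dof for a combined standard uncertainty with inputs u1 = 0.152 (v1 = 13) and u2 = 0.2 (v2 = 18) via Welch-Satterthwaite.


uc = sqrt(u1^2 + u2^2) = sqrt(0.152^2 + 0.2^2) = 0.2512051
v_eff = uc^4 / (u1^4/v1 + u2^4/v2)
= 0.2512051^4 / (0.152^4/13 + 0.2^4/18)
= 0.0039821151 / 0.00012995003
v_eff = 30.6434

30.6434


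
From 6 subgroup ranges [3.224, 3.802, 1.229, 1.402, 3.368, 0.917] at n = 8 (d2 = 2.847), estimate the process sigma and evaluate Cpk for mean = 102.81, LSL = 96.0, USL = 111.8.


R_bar = (3.224 + 3.802 + 1.229 + 1.402 + 3.368 + 0.917) / 6 = 2.3236667
sigma = R_bar / d2 = 2.3236667 / 2.847 = 0.81618079
Cp = (USL - LSL)/(6*sigma) = (111.8 - 96.0)/(6*0.81618079) = 3.2264
Cpu = (111.8 - 102.81)/(3*0.81618079) = 3.6716
Cpl = (102.81 - 96.0)/(3*0.81618079) = 2.7812
Cpk = min(Cpu, Cpl) = 2.7812

2.7812


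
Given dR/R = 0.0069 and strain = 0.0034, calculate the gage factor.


GF = (dR/R) / epsilon
= 0.0069 / 0.0034
= 2.0294

2.0294


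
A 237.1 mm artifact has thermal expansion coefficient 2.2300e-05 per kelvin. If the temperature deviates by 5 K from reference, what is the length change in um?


dL = L * alpha * dT
= 237.1 * 2.2300e-05 * 5
= 0.0264367 mm
dL_um = 0.0264367 * 1000 = 26.4367 um

26.4367


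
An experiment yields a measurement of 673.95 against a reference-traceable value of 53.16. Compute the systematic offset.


Systematic error = measured - true
= 673.95 - 53.16
= 620.7900

620.7900


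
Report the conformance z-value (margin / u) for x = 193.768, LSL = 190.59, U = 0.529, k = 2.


u = U / k = 0.529 / 2 = 0.2645
margin = |LSL - x| = |190.59 - 193.768| = 3.178
z = margin / u = 3.178 / 0.2645
z = 12.0151

12.0151
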